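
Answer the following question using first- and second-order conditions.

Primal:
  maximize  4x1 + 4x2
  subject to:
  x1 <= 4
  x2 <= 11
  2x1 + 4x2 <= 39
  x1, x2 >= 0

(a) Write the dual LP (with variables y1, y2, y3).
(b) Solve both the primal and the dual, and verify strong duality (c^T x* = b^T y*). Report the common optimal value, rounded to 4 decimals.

The standard primal-dual pair for 'max c^T x s.t. A x <= b, x >= 0' is:
  Dual:  min b^T y  s.t.  A^T y >= c,  y >= 0.

So the dual LP is:
  minimize  4y1 + 11y2 + 39y3
  subject to:
    y1 + 2y3 >= 4
    y2 + 4y3 >= 4
    y1, y2, y3 >= 0

Solving the primal: x* = (4, 7.75).
  primal value c^T x* = 47.
Solving the dual: y* = (2, 0, 1).
  dual value b^T y* = 47.
Strong duality: c^T x* = b^T y*. Confirmed.

47


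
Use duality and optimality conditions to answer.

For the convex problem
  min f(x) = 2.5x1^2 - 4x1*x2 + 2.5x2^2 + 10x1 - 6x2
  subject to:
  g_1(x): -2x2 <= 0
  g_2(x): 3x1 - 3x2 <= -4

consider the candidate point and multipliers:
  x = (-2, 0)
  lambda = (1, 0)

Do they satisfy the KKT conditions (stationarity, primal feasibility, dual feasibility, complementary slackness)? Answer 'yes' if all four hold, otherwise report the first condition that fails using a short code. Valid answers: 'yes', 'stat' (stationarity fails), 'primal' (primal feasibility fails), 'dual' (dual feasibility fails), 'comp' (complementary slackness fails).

Gradient of f: grad f(x) = Q x + c = (0, 2)
Constraint values g_i(x) = a_i^T x - b_i:
  g_1((-2, 0)) = 0
  g_2((-2, 0)) = -2
Stationarity residual: grad f(x) + sum_i lambda_i a_i = (0, 0)
  -> stationarity OK
Primal feasibility (all g_i <= 0): OK
Dual feasibility (all lambda_i >= 0): OK
Complementary slackness (lambda_i * g_i(x) = 0 for all i): OK

Verdict: yes, KKT holds.

yes


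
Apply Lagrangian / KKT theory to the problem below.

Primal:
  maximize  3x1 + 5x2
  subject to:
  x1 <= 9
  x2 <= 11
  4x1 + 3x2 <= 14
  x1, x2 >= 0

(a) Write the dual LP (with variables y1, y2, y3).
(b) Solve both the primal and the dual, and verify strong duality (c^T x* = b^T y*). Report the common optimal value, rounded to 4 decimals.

The standard primal-dual pair for 'max c^T x s.t. A x <= b, x >= 0' is:
  Dual:  min b^T y  s.t.  A^T y >= c,  y >= 0.

So the dual LP is:
  minimize  9y1 + 11y2 + 14y3
  subject to:
    y1 + 4y3 >= 3
    y2 + 3y3 >= 5
    y1, y2, y3 >= 0

Solving the primal: x* = (0, 4.6667).
  primal value c^T x* = 23.3333.
Solving the dual: y* = (0, 0, 1.6667).
  dual value b^T y* = 23.3333.
Strong duality: c^T x* = b^T y*. Confirmed.

23.3333


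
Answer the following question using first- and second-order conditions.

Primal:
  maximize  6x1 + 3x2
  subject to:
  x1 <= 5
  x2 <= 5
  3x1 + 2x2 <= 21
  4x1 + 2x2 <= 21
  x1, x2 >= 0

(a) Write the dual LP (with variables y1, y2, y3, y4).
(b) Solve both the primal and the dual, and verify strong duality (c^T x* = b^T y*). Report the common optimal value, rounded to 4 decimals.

The standard primal-dual pair for 'max c^T x s.t. A x <= b, x >= 0' is:
  Dual:  min b^T y  s.t.  A^T y >= c,  y >= 0.

So the dual LP is:
  minimize  5y1 + 5y2 + 21y3 + 21y4
  subject to:
    y1 + 3y3 + 4y4 >= 6
    y2 + 2y3 + 2y4 >= 3
    y1, y2, y3, y4 >= 0

Solving the primal: x* = (5, 0.5).
  primal value c^T x* = 31.5.
Solving the dual: y* = (0, 0, 0, 1.5).
  dual value b^T y* = 31.5.
Strong duality: c^T x* = b^T y*. Confirmed.

31.5


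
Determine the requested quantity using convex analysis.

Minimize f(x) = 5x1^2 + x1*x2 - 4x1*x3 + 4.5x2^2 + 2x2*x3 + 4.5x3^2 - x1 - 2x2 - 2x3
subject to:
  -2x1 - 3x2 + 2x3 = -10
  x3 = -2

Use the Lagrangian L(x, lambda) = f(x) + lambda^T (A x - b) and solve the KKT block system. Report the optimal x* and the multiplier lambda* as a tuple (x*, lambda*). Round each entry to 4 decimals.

Form the Lagrangian:
  L(x, lambda) = (1/2) x^T Q x + c^T x + lambda^T (A x - b)
Stationarity (grad_x L = 0): Q x + c + A^T lambda = 0.
Primal feasibility: A x = b.

This gives the KKT block system:
  [ Q   A^T ] [ x     ]   [-c ]
  [ A    0  ] [ lambda ] = [ b ]

Solving the linear system:
  x*      = (-0.0789, 2.0526, -2)
  lambda* = (4.1316, 7.3158)
  f(x*)   = 27.9605

x* = (-0.0789, 2.0526, -2), lambda* = (4.1316, 7.3158)


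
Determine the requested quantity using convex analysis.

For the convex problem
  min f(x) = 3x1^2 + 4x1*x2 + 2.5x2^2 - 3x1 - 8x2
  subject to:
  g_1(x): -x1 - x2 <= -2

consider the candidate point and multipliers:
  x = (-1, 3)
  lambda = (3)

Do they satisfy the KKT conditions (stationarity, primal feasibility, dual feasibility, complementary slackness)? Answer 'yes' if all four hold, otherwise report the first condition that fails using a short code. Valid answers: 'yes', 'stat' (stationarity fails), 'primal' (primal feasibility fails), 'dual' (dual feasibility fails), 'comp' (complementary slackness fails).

Gradient of f: grad f(x) = Q x + c = (3, 3)
Constraint values g_i(x) = a_i^T x - b_i:
  g_1((-1, 3)) = 0
Stationarity residual: grad f(x) + sum_i lambda_i a_i = (0, 0)
  -> stationarity OK
Primal feasibility (all g_i <= 0): OK
Dual feasibility (all lambda_i >= 0): OK
Complementary slackness (lambda_i * g_i(x) = 0 for all i): OK

Verdict: yes, KKT holds.

yes


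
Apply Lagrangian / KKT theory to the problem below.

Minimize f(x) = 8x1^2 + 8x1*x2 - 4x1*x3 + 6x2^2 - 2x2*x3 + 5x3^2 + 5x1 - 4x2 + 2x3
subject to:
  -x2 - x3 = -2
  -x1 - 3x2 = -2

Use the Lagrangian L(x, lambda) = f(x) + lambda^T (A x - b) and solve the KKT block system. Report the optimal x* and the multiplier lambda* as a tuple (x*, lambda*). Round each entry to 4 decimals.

Form the Lagrangian:
  L(x, lambda) = (1/2) x^T Q x + c^T x + lambda^T (A x - b)
Stationarity (grad_x L = 0): Q x + c + A^T lambda = 0.
Primal feasibility: A x = b.

This gives the KKT block system:
  [ Q   A^T ] [ x     ]   [-c ]
  [ A    0  ] [ lambda ] = [ b ]

Solving the linear system:
  x*      = (-0.8469, 0.949, 1.051)
  lambda* = (14, -5.1633)
  f(x*)   = 5.8724

x* = (-0.8469, 0.949, 1.051), lambda* = (14, -5.1633)


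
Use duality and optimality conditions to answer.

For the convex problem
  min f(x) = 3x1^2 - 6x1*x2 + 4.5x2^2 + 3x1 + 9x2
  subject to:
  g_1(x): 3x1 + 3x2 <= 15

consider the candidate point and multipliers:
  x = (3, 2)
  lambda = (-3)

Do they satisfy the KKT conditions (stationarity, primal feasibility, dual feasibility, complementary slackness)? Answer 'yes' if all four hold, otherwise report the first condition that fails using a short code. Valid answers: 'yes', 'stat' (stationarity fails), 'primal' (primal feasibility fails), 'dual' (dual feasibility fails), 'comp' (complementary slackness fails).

Gradient of f: grad f(x) = Q x + c = (9, 9)
Constraint values g_i(x) = a_i^T x - b_i:
  g_1((3, 2)) = 0
Stationarity residual: grad f(x) + sum_i lambda_i a_i = (0, 0)
  -> stationarity OK
Primal feasibility (all g_i <= 0): OK
Dual feasibility (all lambda_i >= 0): FAILS
Complementary slackness (lambda_i * g_i(x) = 0 for all i): OK

Verdict: the first failing condition is dual_feasibility -> dual.

dual


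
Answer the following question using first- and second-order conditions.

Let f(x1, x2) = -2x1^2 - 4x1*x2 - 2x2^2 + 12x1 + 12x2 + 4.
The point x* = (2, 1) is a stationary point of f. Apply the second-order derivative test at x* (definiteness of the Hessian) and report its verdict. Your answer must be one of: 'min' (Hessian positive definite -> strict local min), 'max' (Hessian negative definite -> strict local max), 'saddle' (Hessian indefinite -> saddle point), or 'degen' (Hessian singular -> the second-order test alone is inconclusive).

Compute the Hessian H = grad^2 f:
  H = [[-4, -4], [-4, -4]]
Verify stationarity: grad f(x*) = H x* + g = (0, 0).
Eigenvalues of H: -8, 0.
H has a zero eigenvalue (singular; negative semidefinite but not definite), so H is neither positive definite, negative definite, nor indefinite. The second-order test alone is inconclusive -> degen.
(Indeed, f is constant along the null direction of H through x*, so x* is not a strict local extremum.)

degen


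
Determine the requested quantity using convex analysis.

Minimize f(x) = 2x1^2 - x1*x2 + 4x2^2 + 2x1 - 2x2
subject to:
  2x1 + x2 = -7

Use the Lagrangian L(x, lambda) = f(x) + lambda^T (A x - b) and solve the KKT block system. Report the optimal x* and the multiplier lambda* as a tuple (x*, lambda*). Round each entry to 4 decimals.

Form the Lagrangian:
  L(x, lambda) = (1/2) x^T Q x + c^T x + lambda^T (A x - b)
Stationarity (grad_x L = 0): Q x + c + A^T lambda = 0.
Primal feasibility: A x = b.

This gives the KKT block system:
  [ Q   A^T ] [ x     ]   [-c ]
  [ A    0  ] [ lambda ] = [ b ]

Solving the linear system:
  x*      = (-3.125, -0.75)
  lambda* = (4.875)
  f(x*)   = 14.6875

x* = (-3.125, -0.75), lambda* = (4.875)


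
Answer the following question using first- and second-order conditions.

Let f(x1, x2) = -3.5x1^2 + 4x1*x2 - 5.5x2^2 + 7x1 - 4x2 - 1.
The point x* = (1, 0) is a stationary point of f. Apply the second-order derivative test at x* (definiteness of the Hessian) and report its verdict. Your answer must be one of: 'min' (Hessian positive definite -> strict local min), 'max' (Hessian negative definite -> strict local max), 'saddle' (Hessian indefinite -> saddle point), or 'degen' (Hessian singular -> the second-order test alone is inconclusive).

Compute the Hessian H = grad^2 f:
  H = [[-7, 4], [4, -11]]
Verify stationarity: grad f(x*) = H x* + g = (0, 0).
Eigenvalues of H: -13.4721, -4.5279.
Both eigenvalues < 0, so H is negative definite -> x* is a strict local max.

max


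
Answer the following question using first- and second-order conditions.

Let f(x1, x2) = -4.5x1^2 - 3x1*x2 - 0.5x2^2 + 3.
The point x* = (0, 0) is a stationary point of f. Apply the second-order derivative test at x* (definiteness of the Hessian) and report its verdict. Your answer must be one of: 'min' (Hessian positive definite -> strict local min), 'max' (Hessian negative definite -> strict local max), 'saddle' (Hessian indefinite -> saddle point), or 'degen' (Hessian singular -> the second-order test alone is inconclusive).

Compute the Hessian H = grad^2 f:
  H = [[-9, -3], [-3, -1]]
Verify stationarity: grad f(x*) = H x* + g = (0, 0).
Eigenvalues of H: -10, 0.
H has a zero eigenvalue (singular; negative semidefinite but not definite), so H is neither positive definite, negative definite, nor indefinite. The second-order test alone is inconclusive -> degen.
(Indeed, f is constant along the null direction of H through x*, so x* is not a strict local extremum.)

degen


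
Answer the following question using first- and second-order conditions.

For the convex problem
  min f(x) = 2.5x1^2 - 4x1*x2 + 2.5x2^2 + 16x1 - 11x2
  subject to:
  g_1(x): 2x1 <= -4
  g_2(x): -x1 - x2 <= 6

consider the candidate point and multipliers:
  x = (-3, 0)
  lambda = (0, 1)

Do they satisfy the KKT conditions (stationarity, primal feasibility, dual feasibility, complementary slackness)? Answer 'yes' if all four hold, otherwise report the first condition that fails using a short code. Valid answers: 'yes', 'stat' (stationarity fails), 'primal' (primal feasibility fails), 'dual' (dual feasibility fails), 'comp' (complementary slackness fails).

Gradient of f: grad f(x) = Q x + c = (1, 1)
Constraint values g_i(x) = a_i^T x - b_i:
  g_1((-3, 0)) = -2
  g_2((-3, 0)) = -3
Stationarity residual: grad f(x) + sum_i lambda_i a_i = (0, 0)
  -> stationarity OK
Primal feasibility (all g_i <= 0): OK
Dual feasibility (all lambda_i >= 0): OK
Complementary slackness (lambda_i * g_i(x) = 0 for all i): FAILS

Verdict: the first failing condition is complementary_slackness -> comp.

comp


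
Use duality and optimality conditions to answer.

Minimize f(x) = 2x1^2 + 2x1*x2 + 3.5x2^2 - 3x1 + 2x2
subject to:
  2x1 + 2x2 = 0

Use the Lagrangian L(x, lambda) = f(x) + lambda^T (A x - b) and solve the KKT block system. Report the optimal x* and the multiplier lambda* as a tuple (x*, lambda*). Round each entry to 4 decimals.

Form the Lagrangian:
  L(x, lambda) = (1/2) x^T Q x + c^T x + lambda^T (A x - b)
Stationarity (grad_x L = 0): Q x + c + A^T lambda = 0.
Primal feasibility: A x = b.

This gives the KKT block system:
  [ Q   A^T ] [ x     ]   [-c ]
  [ A    0  ] [ lambda ] = [ b ]

Solving the linear system:
  x*      = (0.7143, -0.7143)
  lambda* = (0.7857)
  f(x*)   = -1.7857

x* = (0.7143, -0.7143), lambda* = (0.7857)


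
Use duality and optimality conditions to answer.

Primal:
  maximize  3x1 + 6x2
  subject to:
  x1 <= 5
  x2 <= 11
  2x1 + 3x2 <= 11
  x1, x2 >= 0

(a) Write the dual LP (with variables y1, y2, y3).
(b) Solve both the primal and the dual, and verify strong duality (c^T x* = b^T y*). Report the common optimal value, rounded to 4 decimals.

The standard primal-dual pair for 'max c^T x s.t. A x <= b, x >= 0' is:
  Dual:  min b^T y  s.t.  A^T y >= c,  y >= 0.

So the dual LP is:
  minimize  5y1 + 11y2 + 11y3
  subject to:
    y1 + 2y3 >= 3
    y2 + 3y3 >= 6
    y1, y2, y3 >= 0

Solving the primal: x* = (0, 3.6667).
  primal value c^T x* = 22.
Solving the dual: y* = (0, 0, 2).
  dual value b^T y* = 22.
Strong duality: c^T x* = b^T y*. Confirmed.

22


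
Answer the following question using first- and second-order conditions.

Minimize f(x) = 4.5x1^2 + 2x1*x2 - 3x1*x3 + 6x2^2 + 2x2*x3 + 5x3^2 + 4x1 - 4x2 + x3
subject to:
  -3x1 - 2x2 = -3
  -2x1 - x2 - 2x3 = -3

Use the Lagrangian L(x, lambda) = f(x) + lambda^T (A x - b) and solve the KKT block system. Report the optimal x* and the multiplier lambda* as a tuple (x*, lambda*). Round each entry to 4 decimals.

Form the Lagrangian:
  L(x, lambda) = (1/2) x^T Q x + c^T x + lambda^T (A x - b)
Stationarity (grad_x L = 0): Q x + c + A^T lambda = 0.
Primal feasibility: A x = b.

This gives the KKT block system:
  [ Q   A^T ] [ x     ]   [-c ]
  [ A    0  ] [ lambda ] = [ b ]

Solving the linear system:
  x*      = (0.6357, 0.5465, 0.5911)
  lambda* = (0.9814, 3.0483)
  f(x*)   = 6.5186

x* = (0.6357, 0.5465, 0.5911), lambda* = (0.9814, 3.0483)


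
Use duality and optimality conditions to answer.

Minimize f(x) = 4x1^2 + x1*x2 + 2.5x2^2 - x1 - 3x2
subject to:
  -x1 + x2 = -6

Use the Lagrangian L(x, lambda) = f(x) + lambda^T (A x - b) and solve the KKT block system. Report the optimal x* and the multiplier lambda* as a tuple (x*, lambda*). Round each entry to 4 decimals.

Form the Lagrangian:
  L(x, lambda) = (1/2) x^T Q x + c^T x + lambda^T (A x - b)
Stationarity (grad_x L = 0): Q x + c + A^T lambda = 0.
Primal feasibility: A x = b.

This gives the KKT block system:
  [ Q   A^T ] [ x     ]   [-c ]
  [ A    0  ] [ lambda ] = [ b ]

Solving the linear system:
  x*      = (2.6667, -3.3333)
  lambda* = (17)
  f(x*)   = 54.6667

x* = (2.6667, -3.3333), lambda* = (17)


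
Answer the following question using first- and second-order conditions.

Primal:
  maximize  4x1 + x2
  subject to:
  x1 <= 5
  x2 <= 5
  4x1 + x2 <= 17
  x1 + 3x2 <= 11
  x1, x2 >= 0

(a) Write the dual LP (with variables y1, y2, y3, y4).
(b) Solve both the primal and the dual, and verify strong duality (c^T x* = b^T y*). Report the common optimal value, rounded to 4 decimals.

The standard primal-dual pair for 'max c^T x s.t. A x <= b, x >= 0' is:
  Dual:  min b^T y  s.t.  A^T y >= c,  y >= 0.

So the dual LP is:
  minimize  5y1 + 5y2 + 17y3 + 11y4
  subject to:
    y1 + 4y3 + y4 >= 4
    y2 + y3 + 3y4 >= 1
    y1, y2, y3, y4 >= 0

Solving the primal: x* = (3.6364, 2.4545).
  primal value c^T x* = 17.
Solving the dual: y* = (0, 0, 1, 0).
  dual value b^T y* = 17.
Strong duality: c^T x* = b^T y*. Confirmed.

17


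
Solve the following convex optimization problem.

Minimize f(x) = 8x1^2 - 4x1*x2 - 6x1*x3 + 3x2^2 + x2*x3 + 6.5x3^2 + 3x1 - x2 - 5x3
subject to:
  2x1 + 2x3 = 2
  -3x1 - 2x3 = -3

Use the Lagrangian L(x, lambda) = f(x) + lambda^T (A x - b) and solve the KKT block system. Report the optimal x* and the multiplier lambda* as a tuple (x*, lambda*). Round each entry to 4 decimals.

Form the Lagrangian:
  L(x, lambda) = (1/2) x^T Q x + c^T x + lambda^T (A x - b)
Stationarity (grad_x L = 0): Q x + c + A^T lambda = 0.
Primal feasibility: A x = b.

This gives the KKT block system:
  [ Q   A^T ] [ x     ]   [-c ]
  [ A    0  ] [ lambda ] = [ b ]

Solving the linear system:
  x*      = (1, 0.8333, 0)
  lambda* = (30.9167, 25.8333)
  f(x*)   = 8.9167

x* = (1, 0.8333, 0), lambda* = (30.9167, 25.8333)


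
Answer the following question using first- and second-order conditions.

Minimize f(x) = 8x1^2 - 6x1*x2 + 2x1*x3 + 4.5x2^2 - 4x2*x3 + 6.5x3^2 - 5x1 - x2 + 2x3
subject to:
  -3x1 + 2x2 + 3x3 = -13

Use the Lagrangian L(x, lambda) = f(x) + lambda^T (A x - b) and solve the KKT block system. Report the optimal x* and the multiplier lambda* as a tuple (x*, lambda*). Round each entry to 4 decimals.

Form the Lagrangian:
  L(x, lambda) = (1/2) x^T Q x + c^T x + lambda^T (A x - b)
Stationarity (grad_x L = 0): Q x + c + A^T lambda = 0.
Primal feasibility: A x = b.

This gives the KKT block system:
  [ Q   A^T ] [ x     ]   [-c ]
  [ A    0  ] [ lambda ] = [ b ]

Solving the linear system:
  x*      = (1.2002, -1.4197, -2.1867)
  lambda* = (6.1159)
  f(x*)   = 35.276

x* = (1.2002, -1.4197, -2.1867), lambda* = (6.1159)


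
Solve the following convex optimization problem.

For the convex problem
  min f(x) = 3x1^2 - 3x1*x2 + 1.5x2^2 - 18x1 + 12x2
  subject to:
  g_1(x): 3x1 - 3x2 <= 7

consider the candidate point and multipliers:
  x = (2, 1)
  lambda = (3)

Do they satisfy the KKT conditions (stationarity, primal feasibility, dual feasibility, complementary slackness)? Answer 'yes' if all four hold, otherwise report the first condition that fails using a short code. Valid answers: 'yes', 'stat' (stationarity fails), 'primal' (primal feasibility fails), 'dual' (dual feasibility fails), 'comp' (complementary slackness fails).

Gradient of f: grad f(x) = Q x + c = (-9, 9)
Constraint values g_i(x) = a_i^T x - b_i:
  g_1((2, 1)) = -4
Stationarity residual: grad f(x) + sum_i lambda_i a_i = (0, 0)
  -> stationarity OK
Primal feasibility (all g_i <= 0): OK
Dual feasibility (all lambda_i >= 0): OK
Complementary slackness (lambda_i * g_i(x) = 0 for all i): FAILS

Verdict: the first failing condition is complementary_slackness -> comp.

comp


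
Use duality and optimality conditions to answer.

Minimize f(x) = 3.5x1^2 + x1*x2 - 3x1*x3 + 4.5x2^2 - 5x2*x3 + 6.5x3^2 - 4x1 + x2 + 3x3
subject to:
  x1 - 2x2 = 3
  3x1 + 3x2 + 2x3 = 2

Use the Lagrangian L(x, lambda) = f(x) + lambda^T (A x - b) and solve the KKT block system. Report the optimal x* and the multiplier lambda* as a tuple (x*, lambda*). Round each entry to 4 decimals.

Form the Lagrangian:
  L(x, lambda) = (1/2) x^T Q x + c^T x + lambda^T (A x - b)
Stationarity (grad_x L = 0): Q x + c + A^T lambda = 0.
Primal feasibility: A x = b.

This gives the KKT block system:
  [ Q   A^T ] [ x     ]   [-c ]
  [ A    0  ] [ lambda ] = [ b ]

Solving the linear system:
  x*      = (1.4712, -0.7644, -0.0601)
  lambda* = (-3.274, -0.8134)
  f(x*)   = 2.3097

x* = (1.4712, -0.7644, -0.0601), lambda* = (-3.274, -0.8134)


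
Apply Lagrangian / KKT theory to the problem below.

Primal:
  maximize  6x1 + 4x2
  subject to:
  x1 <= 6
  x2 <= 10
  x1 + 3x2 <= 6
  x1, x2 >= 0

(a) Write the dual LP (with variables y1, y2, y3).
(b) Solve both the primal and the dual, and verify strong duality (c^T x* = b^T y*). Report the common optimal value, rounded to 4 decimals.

The standard primal-dual pair for 'max c^T x s.t. A x <= b, x >= 0' is:
  Dual:  min b^T y  s.t.  A^T y >= c,  y >= 0.

So the dual LP is:
  minimize  6y1 + 10y2 + 6y3
  subject to:
    y1 + y3 >= 6
    y2 + 3y3 >= 4
    y1, y2, y3 >= 0

Solving the primal: x* = (6, 0).
  primal value c^T x* = 36.
Solving the dual: y* = (4.6667, 0, 1.3333).
  dual value b^T y* = 36.
Strong duality: c^T x* = b^T y*. Confirmed.

36


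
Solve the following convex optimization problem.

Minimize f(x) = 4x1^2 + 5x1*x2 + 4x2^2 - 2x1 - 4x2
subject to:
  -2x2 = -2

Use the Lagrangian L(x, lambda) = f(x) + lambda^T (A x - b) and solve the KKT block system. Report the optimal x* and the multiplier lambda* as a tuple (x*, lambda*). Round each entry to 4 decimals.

Form the Lagrangian:
  L(x, lambda) = (1/2) x^T Q x + c^T x + lambda^T (A x - b)
Stationarity (grad_x L = 0): Q x + c + A^T lambda = 0.
Primal feasibility: A x = b.

This gives the KKT block system:
  [ Q   A^T ] [ x     ]   [-c ]
  [ A    0  ] [ lambda ] = [ b ]

Solving the linear system:
  x*      = (-0.375, 1)
  lambda* = (1.0625)
  f(x*)   = -0.5625

x* = (-0.375, 1), lambda* = (1.0625)


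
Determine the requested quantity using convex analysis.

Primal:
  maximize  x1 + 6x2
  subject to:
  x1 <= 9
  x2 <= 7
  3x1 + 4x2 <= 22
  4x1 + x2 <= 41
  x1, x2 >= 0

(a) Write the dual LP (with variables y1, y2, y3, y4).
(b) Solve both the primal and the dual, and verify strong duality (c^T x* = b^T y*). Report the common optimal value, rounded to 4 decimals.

The standard primal-dual pair for 'max c^T x s.t. A x <= b, x >= 0' is:
  Dual:  min b^T y  s.t.  A^T y >= c,  y >= 0.

So the dual LP is:
  minimize  9y1 + 7y2 + 22y3 + 41y4
  subject to:
    y1 + 3y3 + 4y4 >= 1
    y2 + 4y3 + y4 >= 6
    y1, y2, y3, y4 >= 0

Solving the primal: x* = (0, 5.5).
  primal value c^T x* = 33.
Solving the dual: y* = (0, 0, 1.5, 0).
  dual value b^T y* = 33.
Strong duality: c^T x* = b^T y*. Confirmed.

33


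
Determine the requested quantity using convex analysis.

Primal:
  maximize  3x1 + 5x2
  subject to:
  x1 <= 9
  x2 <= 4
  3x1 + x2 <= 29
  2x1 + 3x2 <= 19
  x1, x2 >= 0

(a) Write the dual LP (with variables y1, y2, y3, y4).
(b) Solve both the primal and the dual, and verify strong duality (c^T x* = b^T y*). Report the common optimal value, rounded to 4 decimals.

The standard primal-dual pair for 'max c^T x s.t. A x <= b, x >= 0' is:
  Dual:  min b^T y  s.t.  A^T y >= c,  y >= 0.

So the dual LP is:
  minimize  9y1 + 4y2 + 29y3 + 19y4
  subject to:
    y1 + 3y3 + 2y4 >= 3
    y2 + y3 + 3y4 >= 5
    y1, y2, y3, y4 >= 0

Solving the primal: x* = (3.5, 4).
  primal value c^T x* = 30.5.
Solving the dual: y* = (0, 0.5, 0, 1.5).
  dual value b^T y* = 30.5.
Strong duality: c^T x* = b^T y*. Confirmed.

30.5


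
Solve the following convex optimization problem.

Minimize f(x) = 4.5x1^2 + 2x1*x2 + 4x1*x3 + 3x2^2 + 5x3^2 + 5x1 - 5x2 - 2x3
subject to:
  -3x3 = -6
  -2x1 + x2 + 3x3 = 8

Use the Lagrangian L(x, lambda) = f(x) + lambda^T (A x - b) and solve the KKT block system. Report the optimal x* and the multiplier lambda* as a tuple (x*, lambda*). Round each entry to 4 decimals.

Form the Lagrangian:
  L(x, lambda) = (1/2) x^T Q x + c^T x + lambda^T (A x - b)
Stationarity (grad_x L = 0): Q x + c + A^T lambda = 0.
Primal feasibility: A x = b.

This gives the KKT block system:
  [ Q   A^T ] [ x     ]   [-c ]
  [ A    0  ] [ lambda ] = [ b ]

Solving the linear system:
  x*      = (-0.7561, 0.4878, 2)
  lambda* = (8.5772, 3.5854)
  f(x*)   = 6.2805

x* = (-0.7561, 0.4878, 2), lambda* = (8.5772, 3.5854)


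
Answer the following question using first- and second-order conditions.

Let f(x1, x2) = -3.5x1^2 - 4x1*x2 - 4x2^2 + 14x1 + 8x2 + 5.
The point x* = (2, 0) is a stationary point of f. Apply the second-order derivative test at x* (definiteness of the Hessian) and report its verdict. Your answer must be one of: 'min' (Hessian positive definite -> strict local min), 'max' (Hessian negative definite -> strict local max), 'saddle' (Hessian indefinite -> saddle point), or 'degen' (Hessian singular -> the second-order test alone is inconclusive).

Compute the Hessian H = grad^2 f:
  H = [[-7, -4], [-4, -8]]
Verify stationarity: grad f(x*) = H x* + g = (0, 0).
Eigenvalues of H: -11.5311, -3.4689.
Both eigenvalues < 0, so H is negative definite -> x* is a strict local max.

max


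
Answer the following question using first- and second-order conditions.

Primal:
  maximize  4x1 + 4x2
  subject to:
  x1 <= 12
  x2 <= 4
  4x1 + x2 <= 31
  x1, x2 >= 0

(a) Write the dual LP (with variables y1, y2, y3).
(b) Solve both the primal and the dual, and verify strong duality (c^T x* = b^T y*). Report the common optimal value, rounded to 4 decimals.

The standard primal-dual pair for 'max c^T x s.t. A x <= b, x >= 0' is:
  Dual:  min b^T y  s.t.  A^T y >= c,  y >= 0.

So the dual LP is:
  minimize  12y1 + 4y2 + 31y3
  subject to:
    y1 + 4y3 >= 4
    y2 + y3 >= 4
    y1, y2, y3 >= 0

Solving the primal: x* = (6.75, 4).
  primal value c^T x* = 43.
Solving the dual: y* = (0, 3, 1).
  dual value b^T y* = 43.
Strong duality: c^T x* = b^T y*. Confirmed.

43


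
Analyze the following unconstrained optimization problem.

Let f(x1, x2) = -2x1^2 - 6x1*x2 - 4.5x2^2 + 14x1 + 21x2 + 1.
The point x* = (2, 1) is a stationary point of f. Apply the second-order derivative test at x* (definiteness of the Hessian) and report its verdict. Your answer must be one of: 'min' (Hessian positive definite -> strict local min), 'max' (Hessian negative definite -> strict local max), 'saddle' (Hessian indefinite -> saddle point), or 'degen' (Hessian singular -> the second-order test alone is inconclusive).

Compute the Hessian H = grad^2 f:
  H = [[-4, -6], [-6, -9]]
Verify stationarity: grad f(x*) = H x* + g = (0, 0).
Eigenvalues of H: -13, 0.
H has a zero eigenvalue (singular; negative semidefinite but not definite), so H is neither positive definite, negative definite, nor indefinite. The second-order test alone is inconclusive -> degen.
(Indeed, f is constant along the null direction of H through x*, so x* is not a strict local extremum.)

degen


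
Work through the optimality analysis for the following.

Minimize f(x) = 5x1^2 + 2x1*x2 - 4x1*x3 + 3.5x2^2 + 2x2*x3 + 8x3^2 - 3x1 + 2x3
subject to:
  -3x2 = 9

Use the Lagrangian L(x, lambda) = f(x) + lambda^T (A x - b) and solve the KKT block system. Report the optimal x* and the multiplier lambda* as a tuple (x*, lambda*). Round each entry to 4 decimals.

Form the Lagrangian:
  L(x, lambda) = (1/2) x^T Q x + c^T x + lambda^T (A x - b)
Stationarity (grad_x L = 0): Q x + c + A^T lambda = 0.
Primal feasibility: A x = b.

This gives the KKT block system:
  [ Q   A^T ] [ x     ]   [-c ]
  [ A    0  ] [ lambda ] = [ b ]

Solving the linear system:
  x*      = (1.1111, -3, 0.5278)
  lambda* = (-5.9074)
  f(x*)   = 25.4444

x* = (1.1111, -3, 0.5278), lambda* = (-5.9074)


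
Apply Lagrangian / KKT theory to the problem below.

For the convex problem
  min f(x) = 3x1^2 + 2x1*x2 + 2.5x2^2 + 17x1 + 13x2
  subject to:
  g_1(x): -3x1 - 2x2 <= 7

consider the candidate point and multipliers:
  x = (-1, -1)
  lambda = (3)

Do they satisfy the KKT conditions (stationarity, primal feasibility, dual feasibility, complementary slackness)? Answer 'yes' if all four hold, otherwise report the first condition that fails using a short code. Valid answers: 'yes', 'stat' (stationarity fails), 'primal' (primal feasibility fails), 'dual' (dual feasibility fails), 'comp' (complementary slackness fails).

Gradient of f: grad f(x) = Q x + c = (9, 6)
Constraint values g_i(x) = a_i^T x - b_i:
  g_1((-1, -1)) = -2
Stationarity residual: grad f(x) + sum_i lambda_i a_i = (0, 0)
  -> stationarity OK
Primal feasibility (all g_i <= 0): OK
Dual feasibility (all lambda_i >= 0): OK
Complementary slackness (lambda_i * g_i(x) = 0 for all i): FAILS

Verdict: the first failing condition is complementary_slackness -> comp.

comp


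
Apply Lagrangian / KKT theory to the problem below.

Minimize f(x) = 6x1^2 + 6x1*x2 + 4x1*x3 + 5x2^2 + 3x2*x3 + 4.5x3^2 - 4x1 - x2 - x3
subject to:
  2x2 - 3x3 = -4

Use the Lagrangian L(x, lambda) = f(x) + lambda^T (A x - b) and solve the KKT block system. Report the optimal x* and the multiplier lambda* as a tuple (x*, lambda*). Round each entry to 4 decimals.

Form the Lagrangian:
  L(x, lambda) = (1/2) x^T Q x + c^T x + lambda^T (A x - b)
Stationarity (grad_x L = 0): Q x + c + A^T lambda = 0.
Primal feasibility: A x = b.

This gives the KKT block system:
  [ Q   A^T ] [ x     ]   [-c ]
  [ A    0  ] [ lambda ] = [ b ]

Solving the linear system:
  x*      = (0.4653, -0.7981, 0.8013)
  lambda* = (1.8927)
  f(x*)   = 2.8533

x* = (0.4653, -0.7981, 0.8013), lambda* = (1.8927)


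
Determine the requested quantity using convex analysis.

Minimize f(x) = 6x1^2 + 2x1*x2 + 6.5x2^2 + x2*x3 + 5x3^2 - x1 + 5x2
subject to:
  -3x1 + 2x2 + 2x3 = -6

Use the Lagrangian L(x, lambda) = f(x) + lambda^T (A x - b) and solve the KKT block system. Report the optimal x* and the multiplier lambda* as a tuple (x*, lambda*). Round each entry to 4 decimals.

Form the Lagrangian:
  L(x, lambda) = (1/2) x^T Q x + c^T x + lambda^T (A x - b)
Stationarity (grad_x L = 0): Q x + c + A^T lambda = 0.
Primal feasibility: A x = b.

This gives the KKT block system:
  [ Q   A^T ] [ x     ]   [-c ]
  [ A    0  ] [ lambda ] = [ b ]

Solving the linear system:
  x*      = (1.0097, -0.9709, -0.5146)
  lambda* = (3.0583)
  f(x*)   = 6.2427

x* = (1.0097, -0.9709, -0.5146), lambda* = (3.0583)


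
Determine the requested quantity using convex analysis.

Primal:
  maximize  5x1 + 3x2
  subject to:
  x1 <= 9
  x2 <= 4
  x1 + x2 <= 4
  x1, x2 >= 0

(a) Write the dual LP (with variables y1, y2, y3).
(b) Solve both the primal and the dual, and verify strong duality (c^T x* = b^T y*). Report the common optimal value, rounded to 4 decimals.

The standard primal-dual pair for 'max c^T x s.t. A x <= b, x >= 0' is:
  Dual:  min b^T y  s.t.  A^T y >= c,  y >= 0.

So the dual LP is:
  minimize  9y1 + 4y2 + 4y3
  subject to:
    y1 + y3 >= 5
    y2 + y3 >= 3
    y1, y2, y3 >= 0

Solving the primal: x* = (4, 0).
  primal value c^T x* = 20.
Solving the dual: y* = (0, 0, 5).
  dual value b^T y* = 20.
Strong duality: c^T x* = b^T y*. Confirmed.

20


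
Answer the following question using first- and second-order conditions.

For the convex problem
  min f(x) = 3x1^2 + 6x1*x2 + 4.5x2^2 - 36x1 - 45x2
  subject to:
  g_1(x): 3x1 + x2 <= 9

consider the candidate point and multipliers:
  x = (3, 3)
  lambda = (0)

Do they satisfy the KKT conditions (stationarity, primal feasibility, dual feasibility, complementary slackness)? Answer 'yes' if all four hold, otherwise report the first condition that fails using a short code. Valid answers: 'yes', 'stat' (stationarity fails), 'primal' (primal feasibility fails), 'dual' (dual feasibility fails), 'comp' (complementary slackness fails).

Gradient of f: grad f(x) = Q x + c = (0, 0)
Constraint values g_i(x) = a_i^T x - b_i:
  g_1((3, 3)) = 3
Stationarity residual: grad f(x) + sum_i lambda_i a_i = (0, 0)
  -> stationarity OK
Primal feasibility (all g_i <= 0): FAILS
Dual feasibility (all lambda_i >= 0): OK
Complementary slackness (lambda_i * g_i(x) = 0 for all i): OK

Verdict: the first failing condition is primal_feasibility -> primal.

primal


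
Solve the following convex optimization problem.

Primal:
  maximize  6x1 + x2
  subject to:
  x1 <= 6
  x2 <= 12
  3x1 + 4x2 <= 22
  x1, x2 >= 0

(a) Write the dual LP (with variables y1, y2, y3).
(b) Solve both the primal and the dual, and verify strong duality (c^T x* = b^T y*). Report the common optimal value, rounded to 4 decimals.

The standard primal-dual pair for 'max c^T x s.t. A x <= b, x >= 0' is:
  Dual:  min b^T y  s.t.  A^T y >= c,  y >= 0.

So the dual LP is:
  minimize  6y1 + 12y2 + 22y3
  subject to:
    y1 + 3y3 >= 6
    y2 + 4y3 >= 1
    y1, y2, y3 >= 0

Solving the primal: x* = (6, 1).
  primal value c^T x* = 37.
Solving the dual: y* = (5.25, 0, 0.25).
  dual value b^T y* = 37.
Strong duality: c^T x* = b^T y*. Confirmed.

37


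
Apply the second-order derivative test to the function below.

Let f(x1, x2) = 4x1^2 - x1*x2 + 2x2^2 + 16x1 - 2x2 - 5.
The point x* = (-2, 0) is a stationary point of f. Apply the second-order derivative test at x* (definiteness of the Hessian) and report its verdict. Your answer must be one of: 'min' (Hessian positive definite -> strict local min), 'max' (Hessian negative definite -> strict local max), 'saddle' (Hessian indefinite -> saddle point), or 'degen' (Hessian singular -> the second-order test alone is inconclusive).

Compute the Hessian H = grad^2 f:
  H = [[8, -1], [-1, 4]]
Verify stationarity: grad f(x*) = H x* + g = (0, 0).
Eigenvalues of H: 3.7639, 8.2361.
Both eigenvalues > 0, so H is positive definite -> x* is a strict local min.

min


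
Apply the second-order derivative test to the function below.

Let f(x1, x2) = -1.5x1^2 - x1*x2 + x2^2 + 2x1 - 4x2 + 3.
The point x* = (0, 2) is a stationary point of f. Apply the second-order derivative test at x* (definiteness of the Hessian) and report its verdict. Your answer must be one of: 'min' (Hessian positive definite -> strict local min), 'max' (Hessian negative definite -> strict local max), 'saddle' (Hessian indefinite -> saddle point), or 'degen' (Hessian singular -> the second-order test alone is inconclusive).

Compute the Hessian H = grad^2 f:
  H = [[-3, -1], [-1, 2]]
Verify stationarity: grad f(x*) = H x* + g = (0, 0).
Eigenvalues of H: -3.1926, 2.1926.
Eigenvalues have mixed signs, so H is indefinite -> x* is a saddle point.

saddle


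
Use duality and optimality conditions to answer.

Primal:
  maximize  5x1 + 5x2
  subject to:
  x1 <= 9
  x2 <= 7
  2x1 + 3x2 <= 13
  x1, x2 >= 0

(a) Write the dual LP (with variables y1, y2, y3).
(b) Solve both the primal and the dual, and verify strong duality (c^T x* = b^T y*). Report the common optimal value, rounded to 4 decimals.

The standard primal-dual pair for 'max c^T x s.t. A x <= b, x >= 0' is:
  Dual:  min b^T y  s.t.  A^T y >= c,  y >= 0.

So the dual LP is:
  minimize  9y1 + 7y2 + 13y3
  subject to:
    y1 + 2y3 >= 5
    y2 + 3y3 >= 5
    y1, y2, y3 >= 0

Solving the primal: x* = (6.5, 0).
  primal value c^T x* = 32.5.
Solving the dual: y* = (0, 0, 2.5).
  dual value b^T y* = 32.5.
Strong duality: c^T x* = b^T y*. Confirmed.

32.5


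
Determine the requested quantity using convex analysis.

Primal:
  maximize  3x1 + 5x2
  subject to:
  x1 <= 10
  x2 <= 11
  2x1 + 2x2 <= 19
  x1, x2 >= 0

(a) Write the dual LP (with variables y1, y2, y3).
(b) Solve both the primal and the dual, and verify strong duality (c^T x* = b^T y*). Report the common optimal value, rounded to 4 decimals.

The standard primal-dual pair for 'max c^T x s.t. A x <= b, x >= 0' is:
  Dual:  min b^T y  s.t.  A^T y >= c,  y >= 0.

So the dual LP is:
  minimize  10y1 + 11y2 + 19y3
  subject to:
    y1 + 2y3 >= 3
    y2 + 2y3 >= 5
    y1, y2, y3 >= 0

Solving the primal: x* = (0, 9.5).
  primal value c^T x* = 47.5.
Solving the dual: y* = (0, 0, 2.5).
  dual value b^T y* = 47.5.
Strong duality: c^T x* = b^T y*. Confirmed.

47.5


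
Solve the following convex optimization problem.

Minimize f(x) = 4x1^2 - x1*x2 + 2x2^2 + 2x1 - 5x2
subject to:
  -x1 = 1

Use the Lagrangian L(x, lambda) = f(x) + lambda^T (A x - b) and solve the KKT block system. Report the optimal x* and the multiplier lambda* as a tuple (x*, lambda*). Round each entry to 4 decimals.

Form the Lagrangian:
  L(x, lambda) = (1/2) x^T Q x + c^T x + lambda^T (A x - b)
Stationarity (grad_x L = 0): Q x + c + A^T lambda = 0.
Primal feasibility: A x = b.

This gives the KKT block system:
  [ Q   A^T ] [ x     ]   [-c ]
  [ A    0  ] [ lambda ] = [ b ]

Solving the linear system:
  x*      = (-1, 1)
  lambda* = (-7)
  f(x*)   = 0

x* = (-1, 1), lambda* = (-7)


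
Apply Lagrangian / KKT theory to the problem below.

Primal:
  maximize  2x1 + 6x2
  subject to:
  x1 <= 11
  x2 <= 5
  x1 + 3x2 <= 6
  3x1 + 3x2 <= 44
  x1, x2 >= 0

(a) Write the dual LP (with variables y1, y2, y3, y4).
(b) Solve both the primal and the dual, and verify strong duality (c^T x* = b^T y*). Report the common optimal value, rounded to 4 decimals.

The standard primal-dual pair for 'max c^T x s.t. A x <= b, x >= 0' is:
  Dual:  min b^T y  s.t.  A^T y >= c,  y >= 0.

So the dual LP is:
  minimize  11y1 + 5y2 + 6y3 + 44y4
  subject to:
    y1 + y3 + 3y4 >= 2
    y2 + 3y3 + 3y4 >= 6
    y1, y2, y3, y4 >= 0

Solving the primal: x* = (6, 0).
  primal value c^T x* = 12.
Solving the dual: y* = (0, 0, 2, 0).
  dual value b^T y* = 12.
Strong duality: c^T x* = b^T y*. Confirmed.

12


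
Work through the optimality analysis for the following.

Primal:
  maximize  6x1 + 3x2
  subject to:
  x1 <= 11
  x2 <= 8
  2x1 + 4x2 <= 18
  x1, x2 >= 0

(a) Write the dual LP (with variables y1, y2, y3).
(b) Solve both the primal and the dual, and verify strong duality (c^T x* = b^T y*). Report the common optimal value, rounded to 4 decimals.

The standard primal-dual pair for 'max c^T x s.t. A x <= b, x >= 0' is:
  Dual:  min b^T y  s.t.  A^T y >= c,  y >= 0.

So the dual LP is:
  minimize  11y1 + 8y2 + 18y3
  subject to:
    y1 + 2y3 >= 6
    y2 + 4y3 >= 3
    y1, y2, y3 >= 0

Solving the primal: x* = (9, 0).
  primal value c^T x* = 54.
Solving the dual: y* = (0, 0, 3).
  dual value b^T y* = 54.
Strong duality: c^T x* = b^T y*. Confirmed.

54


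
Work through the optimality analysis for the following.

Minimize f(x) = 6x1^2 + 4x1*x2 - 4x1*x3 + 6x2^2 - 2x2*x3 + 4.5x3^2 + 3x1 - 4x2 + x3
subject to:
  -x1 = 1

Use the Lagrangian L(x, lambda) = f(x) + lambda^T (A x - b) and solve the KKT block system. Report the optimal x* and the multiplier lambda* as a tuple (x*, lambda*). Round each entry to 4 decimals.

Form the Lagrangian:
  L(x, lambda) = (1/2) x^T Q x + c^T x + lambda^T (A x - b)
Stationarity (grad_x L = 0): Q x + c + A^T lambda = 0.
Primal feasibility: A x = b.

This gives the KKT block system:
  [ Q   A^T ] [ x     ]   [-c ]
  [ A    0  ] [ lambda ] = [ b ]

Solving the linear system:
  x*      = (-1, 0.5962, -0.4231)
  lambda* = (-4.9231)
  f(x*)   = -0.4423

x* = (-1, 0.5962, -0.4231), lambda* = (-4.9231)


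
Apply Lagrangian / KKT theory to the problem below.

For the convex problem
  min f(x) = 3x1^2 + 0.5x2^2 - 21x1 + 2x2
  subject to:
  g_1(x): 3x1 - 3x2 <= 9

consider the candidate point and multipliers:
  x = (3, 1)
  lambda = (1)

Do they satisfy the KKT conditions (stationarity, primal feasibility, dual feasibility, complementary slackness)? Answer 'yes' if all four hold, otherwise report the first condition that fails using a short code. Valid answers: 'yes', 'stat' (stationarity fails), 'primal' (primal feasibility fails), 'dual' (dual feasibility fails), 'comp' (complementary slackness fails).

Gradient of f: grad f(x) = Q x + c = (-3, 3)
Constraint values g_i(x) = a_i^T x - b_i:
  g_1((3, 1)) = -3
Stationarity residual: grad f(x) + sum_i lambda_i a_i = (0, 0)
  -> stationarity OK
Primal feasibility (all g_i <= 0): OK
Dual feasibility (all lambda_i >= 0): OK
Complementary slackness (lambda_i * g_i(x) = 0 for all i): FAILS

Verdict: the first failing condition is complementary_slackness -> comp.

comp


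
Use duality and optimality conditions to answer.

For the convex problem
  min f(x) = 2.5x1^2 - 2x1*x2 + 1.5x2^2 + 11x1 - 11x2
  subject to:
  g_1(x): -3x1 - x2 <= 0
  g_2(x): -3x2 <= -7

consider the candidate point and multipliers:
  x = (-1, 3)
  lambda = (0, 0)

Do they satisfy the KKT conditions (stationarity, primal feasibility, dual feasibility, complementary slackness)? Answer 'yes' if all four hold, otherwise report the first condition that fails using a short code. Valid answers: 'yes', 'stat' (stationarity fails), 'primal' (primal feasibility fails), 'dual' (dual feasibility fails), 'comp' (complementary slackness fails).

Gradient of f: grad f(x) = Q x + c = (0, 0)
Constraint values g_i(x) = a_i^T x - b_i:
  g_1((-1, 3)) = 0
  g_2((-1, 3)) = -2
Stationarity residual: grad f(x) + sum_i lambda_i a_i = (0, 0)
  -> stationarity OK
Primal feasibility (all g_i <= 0): OK
Dual feasibility (all lambda_i >= 0): OK
Complementary slackness (lambda_i * g_i(x) = 0 for all i): OK

Verdict: yes, KKT holds.

yes


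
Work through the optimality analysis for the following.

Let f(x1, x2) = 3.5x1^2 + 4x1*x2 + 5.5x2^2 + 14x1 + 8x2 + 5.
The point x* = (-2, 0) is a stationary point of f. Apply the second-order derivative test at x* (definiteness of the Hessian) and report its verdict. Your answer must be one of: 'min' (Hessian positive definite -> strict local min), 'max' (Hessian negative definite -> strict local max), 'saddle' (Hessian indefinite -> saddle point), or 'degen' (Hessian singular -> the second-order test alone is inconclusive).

Compute the Hessian H = grad^2 f:
  H = [[7, 4], [4, 11]]
Verify stationarity: grad f(x*) = H x* + g = (0, 0).
Eigenvalues of H: 4.5279, 13.4721.
Both eigenvalues > 0, so H is positive definite -> x* is a strict local min.

min
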